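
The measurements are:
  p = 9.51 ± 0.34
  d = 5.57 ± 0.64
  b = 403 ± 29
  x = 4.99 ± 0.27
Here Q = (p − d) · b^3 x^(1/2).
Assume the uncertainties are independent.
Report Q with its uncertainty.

(5.76 ± 1.64) × 10^8

Let u = p − d = 3.94. δu = √(δp² + δd²) = √(0.116 + 0.410) = 0.725, so δu/u = 0.184.
Q is then a monomial in u, b, x:
δQ/Q = √((δu/u)² + (3·δb/b)² + (½·δx/x)²) = √(0.0338 + 0.0466 + 0.000732) = 0.285
Q = 5.76e+08, so δQ = 0.285 × 5.76e+08 = 1.64e+08.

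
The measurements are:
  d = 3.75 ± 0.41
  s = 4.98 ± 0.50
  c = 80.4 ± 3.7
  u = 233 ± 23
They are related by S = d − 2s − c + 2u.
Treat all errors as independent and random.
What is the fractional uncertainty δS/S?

0.122

For a sum/difference, combine absolute errors in quadrature:
  (δd)² = 0.168;  (2·δs)² = 1.00;  (δc)² = 13.7;  (2·δu)² = 2120
δS = √(2130) = 46.2
S = 379, so δS/S = 46.2/379 = 0.122.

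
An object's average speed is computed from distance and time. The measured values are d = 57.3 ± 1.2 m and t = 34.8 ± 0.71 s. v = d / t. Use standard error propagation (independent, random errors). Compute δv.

0.0481 m/s

v is a product of powers, so relative uncertainties combine in quadrature:
  (1·δd/d)² = (1×0.0209)² = 0.000439;  (-1·δt/t)² = (-1×0.0204)² = 0.000416
δv/v = √(0.000855) = 0.0292
v = 1.65 m/s, so δv = 0.0292 × 1.65 = 0.0481 m/s.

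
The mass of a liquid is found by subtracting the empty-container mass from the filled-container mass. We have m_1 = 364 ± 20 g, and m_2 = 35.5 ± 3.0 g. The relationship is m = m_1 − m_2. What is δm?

20.2 g

Each term contributes (cᵢ δxᵢ)² to (δm)²:
  (δm_1)² = 400;  (δm_2)² = 9.00
δm = √(409) = 20.2 g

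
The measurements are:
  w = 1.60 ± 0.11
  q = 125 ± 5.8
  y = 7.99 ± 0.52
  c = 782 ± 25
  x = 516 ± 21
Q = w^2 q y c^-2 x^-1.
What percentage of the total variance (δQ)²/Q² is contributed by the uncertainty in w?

(δQ/Q)² = (2·δw/w)² + (1·δq/q)² + (1·δy/y)² + (-2·δc/c)² + (-1·δx/x)²
  w term: (2×0.0687)² = 0.0189
  q term: (1×0.0464)² = 0.00215
  y term: (1×0.0651)² = 0.00424
  c term: (-2×0.0320)² = 0.00409
  x term: (-1×0.0407)² = 0.00166
Total = 0.0310. Share from w = 0.0189/0.0310 = 0.609.

60.9%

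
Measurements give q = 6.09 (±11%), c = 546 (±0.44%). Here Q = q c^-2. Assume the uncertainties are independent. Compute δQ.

2.25e-06

Since Q is a product/quotient, work with relative uncertainties:
  (1·δq/q)² = (1×0.110)² = 0.0121;  (-2·δc/c)² = (-2×0.00440)² = 7.74e-05
δQ/Q = √(0.0122) = 0.110
Q = 2.04e-05, so δQ = 0.110 × 2.04e-05 = 2.25e-06.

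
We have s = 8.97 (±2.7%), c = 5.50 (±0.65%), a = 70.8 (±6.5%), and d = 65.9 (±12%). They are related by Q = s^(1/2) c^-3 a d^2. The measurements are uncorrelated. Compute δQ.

Since Q is a product/quotient, work with relative uncertainties:
  (½·δs/s)² = (0.5×0.0270)² = 0.000182;  (-3·δc/c)² = (-3×0.00650)² = 0.000380;  (1·δa/a)² = (1×0.0650)² = 0.00423;  (2·δd/d)² = (2×0.120)² = 0.0576
δQ/Q = √(0.0624) = 0.250
Q = 5530, so δQ = 0.250 × 5530 = 1380.

1380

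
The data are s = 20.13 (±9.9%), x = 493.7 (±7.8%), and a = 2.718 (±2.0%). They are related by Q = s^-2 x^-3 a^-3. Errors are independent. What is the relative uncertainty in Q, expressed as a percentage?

Relative error in a monomial: (δQ/Q)² = Σ (nᵢ · δxᵢ/xᵢ)².
  (-2·δs/s)² = (-2×0.0990)² = 0.0392;  (-3·δx/x)² = (-3×0.0780)² = 0.0548;  (-3·δa/a)² = (-3×0.0200)² = 0.00360
δQ/Q = √(0.0976) = 0.312

31.2%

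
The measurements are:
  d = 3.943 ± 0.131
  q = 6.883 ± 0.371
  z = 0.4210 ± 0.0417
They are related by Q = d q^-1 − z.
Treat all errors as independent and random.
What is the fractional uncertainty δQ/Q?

Let p = d·q^-1 = 0.5729. δp/p = √((1·δd/d)² + (-1·δq/q)²) = √(0.00110 + 0.00291) = 0.0633, so δp = 0.0363.
Q = p − z: δQ = √(δp² + δz²) = √(0.00132 + 0.00174) = 0.0553
Q = 0.1519, so δQ/Q = 0.0553/0.1519 = 0.364.

0.364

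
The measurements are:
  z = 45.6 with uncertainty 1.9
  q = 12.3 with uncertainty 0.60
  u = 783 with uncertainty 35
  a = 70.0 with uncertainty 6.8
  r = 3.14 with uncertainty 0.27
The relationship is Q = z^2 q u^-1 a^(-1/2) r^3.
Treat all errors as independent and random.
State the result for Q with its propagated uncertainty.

Each factor contributes (exponent × relative error)² to (δQ/Q)²:
  (2·δz/z)² = (2×0.0417)² = 0.00694;  (1·δq/q)² = (1×0.0488)² = 0.00238;  (-1·δu/u)² = (-1×0.0447)² = 0.00200;  (−½·δa/a)² = (-0.5×0.0971)² = 0.00236;  (3·δr/r)² = (3×0.0860)² = 0.0665
δQ/Q = √(0.0802) = 0.283
Q = 121, so δQ = 0.283 × 121 = 34.2.

121 ± 34.2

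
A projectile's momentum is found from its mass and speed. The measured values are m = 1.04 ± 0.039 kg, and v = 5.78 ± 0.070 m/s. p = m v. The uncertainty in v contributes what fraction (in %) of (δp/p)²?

9.44%

(δp/p)² = (1·δm/m)² + (1·δv/v)²
  m term: (1×0.0375)² = 0.00141
  v term: (1×0.0121)² = 0.000147
Total = 0.00155. Share from v = 0.000147/0.00155 = 0.0944.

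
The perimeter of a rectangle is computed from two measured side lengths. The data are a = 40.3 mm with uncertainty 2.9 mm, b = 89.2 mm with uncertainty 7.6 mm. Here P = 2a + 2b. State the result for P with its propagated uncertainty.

259 ± 16.3 mm

Sums and differences: (δP)² = Σ (cᵢ δxᵢ)².
  (2·δa)² = 33.6;  (2·δb)² = 231
δP = √(265) = 16.3 mm
P = 259 mm.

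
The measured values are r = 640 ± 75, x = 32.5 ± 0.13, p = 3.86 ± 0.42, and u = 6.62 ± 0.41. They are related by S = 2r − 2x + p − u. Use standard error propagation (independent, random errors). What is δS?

For a sum/difference, combine absolute errors in quadrature:
  (2·δr)² = 22500;  (2·δx)² = 0.0676;  (δp)² = 0.176;  (δu)² = 0.168
δS = √(22500) = 150

150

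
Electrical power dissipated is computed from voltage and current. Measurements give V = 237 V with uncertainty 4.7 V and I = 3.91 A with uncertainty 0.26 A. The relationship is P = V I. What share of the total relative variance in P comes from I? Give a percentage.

91.8%

(δP/P)² = (1·δV/V)² + (1·δI/I)²
  V term: (1×0.0198)² = 0.000393
  I term: (1×0.0665)² = 0.00442
Total = 0.00482. Share from I = 0.00442/0.00482 = 0.918.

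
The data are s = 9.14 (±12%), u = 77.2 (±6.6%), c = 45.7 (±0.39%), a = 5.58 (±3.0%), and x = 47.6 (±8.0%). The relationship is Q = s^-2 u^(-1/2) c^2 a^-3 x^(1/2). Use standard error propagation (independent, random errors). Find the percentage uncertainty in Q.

Since Q is a product/quotient, work with relative uncertainties:
  (-2·δs/s)² = (-2×0.120)² = 0.0576;  (−½·δu/u)² = (-0.5×0.0660)² = 0.00109;  (2·δc/c)² = (2×0.00390)² = 6.08e-05;  (-3·δa/a)² = (-3×0.0300)² = 0.00810;  (½·δx/x)² = (0.5×0.0800)² = 0.00160
δQ/Q = √(0.0684) = 0.262

26.2%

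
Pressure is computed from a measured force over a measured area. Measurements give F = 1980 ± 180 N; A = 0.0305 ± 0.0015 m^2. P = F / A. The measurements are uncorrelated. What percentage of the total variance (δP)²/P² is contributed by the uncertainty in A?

(δP/P)² = (1·δF/F)² + (-1·δA/A)²
  F term: (1×0.0909)² = 0.00826
  A term: (-1×0.0492)² = 0.00242
Total = 0.0107. Share from A = 0.00242/0.0107 = 0.226.

22.6%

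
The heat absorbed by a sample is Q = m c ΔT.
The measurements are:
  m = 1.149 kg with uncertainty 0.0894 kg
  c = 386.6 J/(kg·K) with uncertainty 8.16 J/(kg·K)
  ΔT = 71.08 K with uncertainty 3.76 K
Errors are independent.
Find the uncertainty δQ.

3040 J

Q is a product of powers, so relative uncertainties combine in quadrature:
  (1·δm/m)² = (1×0.0778)² = 0.00605;  (1·δc/c)² = (1×0.0211)² = 0.000446;  (1·δΔT/ΔT)² = (1×0.0529)² = 0.00280
δQ/Q = √(0.00930) = 0.0964
Q = 31570 J, so δQ = 0.0964 × 31570 = 3040 J.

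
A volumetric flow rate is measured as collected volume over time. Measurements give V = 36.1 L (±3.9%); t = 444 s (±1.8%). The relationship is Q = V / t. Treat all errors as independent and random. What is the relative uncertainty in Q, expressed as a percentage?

4.30%

Products/powers → add relative errors in quadrature, weighted by exponent:
  (1·δV/V)² = (1×0.0390)² = 0.00152;  (-1·δt/t)² = (-1×0.0180)² = 0.000324
δQ/Q = √(0.00185) = 0.0430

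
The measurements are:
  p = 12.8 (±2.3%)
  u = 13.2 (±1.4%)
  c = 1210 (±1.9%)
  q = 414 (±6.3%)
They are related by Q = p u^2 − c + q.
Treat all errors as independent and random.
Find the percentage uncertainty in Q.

6.13%

Let w = p·u^2 = 2230. δw/w = √((1·δp/p)² + (2·δu/u)²) = √(0.000529 + 0.000784) = 0.0362, so δw = 80.8.
Q = w − c + q: δQ = √(δw² + δc² + δq²) = √(6530 + 529 + 680) = 88.0
Q = 1430, so δQ/Q = 88.0/1430 = 0.0613.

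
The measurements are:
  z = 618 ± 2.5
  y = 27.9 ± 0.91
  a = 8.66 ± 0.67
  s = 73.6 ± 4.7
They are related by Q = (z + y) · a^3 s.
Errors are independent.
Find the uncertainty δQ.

7.43e+06

Let u = z + y = 646. δu = √(δz² + δy²) = √(6.25 + 0.828) = 2.66, so δu/u = 0.00412.
Q is then a monomial in u, a, s:
δQ/Q = √((δu/u)² + (3·δa/a)² + (1·δs/s)²) = √(1.7e-05 + 0.0539 + 0.00408) = 0.241
Q = 3.09e+07, so δQ = 0.241 × 3.09e+07 = 7.43e+06.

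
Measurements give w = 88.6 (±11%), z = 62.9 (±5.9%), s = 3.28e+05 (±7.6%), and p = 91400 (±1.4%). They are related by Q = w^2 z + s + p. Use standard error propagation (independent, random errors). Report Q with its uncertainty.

(9.13 ± 1.15) × 10^5

Let h = w^2·z = 4.94e+05. δh/h = √((2·δw/w)² + (1·δz/z)²) = √(0.0484 + 0.00348) = 0.228, so δh = 1.12e+05.
Q = h + s + p: δQ = √(δh² + δs² + δp²) = √(1.26e+10 + 6.21e+08 + 1.64e+06) = 1.15e+05
Q = 9.13e+05.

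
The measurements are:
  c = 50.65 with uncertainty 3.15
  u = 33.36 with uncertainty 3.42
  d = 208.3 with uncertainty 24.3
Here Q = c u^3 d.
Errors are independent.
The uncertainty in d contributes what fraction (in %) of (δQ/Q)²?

(δQ/Q)² = (1·δc/c)² + (3·δu/u)² + (1·δd/d)²
  c term: (1×0.0622)² = 0.00387
  u term: (3×0.103)² = 0.0946
  d term: (1×0.117)² = 0.0136
Total = 0.112. Share from d = 0.0136/0.112 = 0.121.

12.1%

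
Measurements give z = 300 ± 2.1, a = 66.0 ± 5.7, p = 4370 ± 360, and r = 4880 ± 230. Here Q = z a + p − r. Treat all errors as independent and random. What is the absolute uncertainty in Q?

1770

Let w = z·a = 19800. δw/w = √((1·δz/z)² + (1·δa/a)²) = √(4.9e-05 + 0.00746) = 0.0866, so δw = 1720.
Q = w + p − r: δQ = √(δw² + δp² + δr²) = √(2.94e+06 + 1.3e+05 + 52900) = 1770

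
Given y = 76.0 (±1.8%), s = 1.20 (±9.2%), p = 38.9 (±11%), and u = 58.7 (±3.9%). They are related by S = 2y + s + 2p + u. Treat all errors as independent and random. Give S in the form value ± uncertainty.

290 ± 9.27

Absolute uncertainties add in quadrature for a linear combination:
  (2·δy)² = 7.49;  (δs)² = 0.0122;  (2·δp)² = 73.2;  (δu)² = 5.24
δS = √(86.0) = 9.27
S = 290.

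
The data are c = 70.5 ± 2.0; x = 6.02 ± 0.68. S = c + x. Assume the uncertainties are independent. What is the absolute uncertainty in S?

S is a linear combination, so absolute uncertainties add in quadrature:
  (δc)² = 4.00;  (δx)² = 0.462
δS = √(4.46) = 2.11

2.11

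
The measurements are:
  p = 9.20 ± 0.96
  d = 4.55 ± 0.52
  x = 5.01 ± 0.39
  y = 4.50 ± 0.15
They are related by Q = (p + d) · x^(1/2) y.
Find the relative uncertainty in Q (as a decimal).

0.0945

Let u = p + d = 13.8. δu = √(δp² + δd²) = √(0.922 + 0.270) = 1.09, so δu/u = 0.0794.
Q is then a monomial in u, x, y:
δQ/Q = √((δu/u)² + (½·δx/x)² + (1·δy/y)²) = √(0.00630 + 0.00151 + 0.00111) = 0.0945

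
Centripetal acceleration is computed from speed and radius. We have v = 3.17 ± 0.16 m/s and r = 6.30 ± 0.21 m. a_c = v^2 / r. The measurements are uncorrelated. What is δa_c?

For a monomial a_c ∝ v^2, r^-1, fractional errors add in quadrature:
  (2·δv/v)² = (2×0.0505)² = 0.0102;  (-1·δr/r)² = (-1×0.0333)² = 0.00111
δa_c/a_c = √(0.0113) = 0.106
a_c = 1.60 m/s^2, so δa_c = 0.106 × 1.60 = 0.170 m/s^2.

0.170 m/s^2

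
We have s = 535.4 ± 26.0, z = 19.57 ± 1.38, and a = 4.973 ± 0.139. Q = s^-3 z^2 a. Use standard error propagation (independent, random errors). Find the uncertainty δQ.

2.54e-06

Each factor contributes (exponent × relative error)² to (δQ/Q)²:
  (-3·δs/s)² = (-3×0.0486)² = 0.0212;  (2·δz/z)² = (2×0.0705)² = 0.0199;  (1·δa/a)² = (1×0.0280)² = 0.000781
δQ/Q = √(0.0419) = 0.205
Q = 1.241e-05, so δQ = 0.205 × 1.241e-05 = 2.54e-06.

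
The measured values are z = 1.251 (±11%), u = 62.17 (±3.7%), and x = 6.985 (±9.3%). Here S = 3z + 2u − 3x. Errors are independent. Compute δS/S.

0.0468

S is a linear combination, so absolute uncertainties add in quadrature:
  (3·δz)² = 0.170;  (2·δu)² = 21.2;  (3·δx)² = 3.80
δS = √(25.1) = 5.01
S = 107.1, so δS/S = 5.01/107.1 = 0.0468.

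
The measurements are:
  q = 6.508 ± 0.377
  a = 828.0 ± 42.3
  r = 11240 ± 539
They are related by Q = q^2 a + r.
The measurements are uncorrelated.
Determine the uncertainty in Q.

Let p = q^2·a = 35070. δp/p = √((2·δq/q)² + (1·δa/a)²) = √(0.0134 + 0.00261) = 0.127, so δp = 4440.
Q = p + r: δQ = √(δp² + δr²) = √(1.97e+07 + 2.91e+05) = 4470

4470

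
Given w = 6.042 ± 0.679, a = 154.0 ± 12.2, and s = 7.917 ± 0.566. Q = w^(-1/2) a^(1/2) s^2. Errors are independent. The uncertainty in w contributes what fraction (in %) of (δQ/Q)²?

(δQ/Q)² = (−½·δw/w)² + (½·δa/a)² + (2·δs/s)²
  w term: (-0.5×0.112)² = 0.00316
  a term: (0.5×0.0792)² = 0.00157
  s term: (2×0.0715)² = 0.0204
Total = 0.0252. Share from w = 0.00316/0.0252 = 0.125.

12.5%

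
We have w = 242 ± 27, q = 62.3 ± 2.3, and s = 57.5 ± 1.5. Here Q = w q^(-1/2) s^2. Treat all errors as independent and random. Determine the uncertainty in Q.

For a monomial Q ∝ w, q^(-1/2), s^2, fractional errors add in quadrature:
  (1·δw/w)² = (1×0.112)² = 0.0124;  (−½·δq/q)² = (-0.5×0.0369)² = 0.000341;  (2·δs/s)² = (2×0.0261)² = 0.00272
δQ/Q = √(0.0155) = 0.125
Q = 1.01e+05, so δQ = 0.125 × 1.01e+05 = 12600.

12600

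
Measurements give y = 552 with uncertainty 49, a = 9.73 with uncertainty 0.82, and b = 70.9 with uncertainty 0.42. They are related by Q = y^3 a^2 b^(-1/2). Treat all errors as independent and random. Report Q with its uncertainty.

Since Q is a product/quotient, work with relative uncertainties:
  (3·δy/y)² = (3×0.0888)² = 0.0709;  (2·δa/a)² = (2×0.0843)² = 0.0284;  (−½·δb/b)² = (-0.5×0.00592)² = 8.77e-06
δQ/Q = √(0.0993) = 0.315
Q = 1.89e+09, so δQ = 0.315 × 1.89e+09 = 5.96e+08.

(1.89 ± 0.596) × 10^9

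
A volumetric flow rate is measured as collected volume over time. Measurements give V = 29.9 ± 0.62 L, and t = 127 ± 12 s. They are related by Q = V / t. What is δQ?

0.0228 L/s

Since Q is a product/quotient, work with relative uncertainties:
  (1·δV/V)² = (1×0.0207)² = 0.000430;  (-1·δt/t)² = (-1×0.0945)² = 0.00893
δQ/Q = √(0.00936) = 0.0967
Q = 0.235 L/s, so δQ = 0.0967 × 0.235 = 0.0228 L/s.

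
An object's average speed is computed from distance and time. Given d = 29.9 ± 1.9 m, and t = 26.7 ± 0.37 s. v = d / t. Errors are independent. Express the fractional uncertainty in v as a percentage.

Each factor contributes (exponent × relative error)² to (δv/v)²:
  (1·δd/d)² = (1×0.0635)² = 0.00404;  (-1·δt/t)² = (-1×0.0139)² = 0.000192
δv/v = √(0.00423) = 0.0650

6.50%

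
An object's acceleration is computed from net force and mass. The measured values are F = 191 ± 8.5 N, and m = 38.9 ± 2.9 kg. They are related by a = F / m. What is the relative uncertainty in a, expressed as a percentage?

Products/powers → add relative errors in quadrature, weighted by exponent:
  (1·δF/F)² = (1×0.0445)² = 0.00198;  (-1·δm/m)² = (-1×0.0746)² = 0.00556
δa/a = √(0.00754) = 0.0868

8.68%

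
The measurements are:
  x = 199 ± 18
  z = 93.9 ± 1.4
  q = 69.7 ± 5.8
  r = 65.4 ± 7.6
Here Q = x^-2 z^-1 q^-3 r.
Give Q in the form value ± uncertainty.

(5.19 ± 1.71) × 10^-11

Each factor contributes (exponent × relative error)² to (δQ/Q)²:
  (-2·δx/x)² = (-2×0.0905)² = 0.0327;  (-1·δz/z)² = (-1×0.0149)² = 0.000222;  (-3·δq/q)² = (-3×0.0832)² = 0.0623;  (1·δr/r)² = (1×0.116)² = 0.0135
δQ/Q = √(0.109) = 0.330
Q = 5.19e-11, so δQ = 0.330 × 5.19e-11 = 1.71e-11.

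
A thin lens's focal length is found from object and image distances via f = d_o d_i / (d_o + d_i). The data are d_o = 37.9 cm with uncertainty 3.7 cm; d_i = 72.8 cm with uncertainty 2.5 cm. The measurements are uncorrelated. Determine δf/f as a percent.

∂f/∂d_o = (d_i/(d_o+d_i))² = 0.432;  ∂f/∂d_i = (d_o/(d_o+d_i))² = 0.117
δf = √((∂f/∂d_o · δd_o)² + (∂f/∂d_i · δd_i)²) = √(2.56 + 0.0859) = 1.63 cm
f = 24.9 cm, so δf/f = 1.63/24.9 = 0.0653.

6.53%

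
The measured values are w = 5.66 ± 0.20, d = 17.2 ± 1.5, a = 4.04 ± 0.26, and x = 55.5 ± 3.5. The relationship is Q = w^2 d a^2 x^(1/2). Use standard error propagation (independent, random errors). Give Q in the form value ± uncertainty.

Since Q is a product/quotient, work with relative uncertainties:
  (2·δw/w)² = (2×0.0353)² = 0.00499;  (1·δd/d)² = (1×0.0872)² = 0.00761;  (2·δa/a)² = (2×0.0644)² = 0.0166;  (½·δx/x)² = (0.5×0.0631)² = 0.000994
δQ/Q = √(0.0302) = 0.174
Q = 67000, so δQ = 0.174 × 67000 = 11600.

67000 ± 11600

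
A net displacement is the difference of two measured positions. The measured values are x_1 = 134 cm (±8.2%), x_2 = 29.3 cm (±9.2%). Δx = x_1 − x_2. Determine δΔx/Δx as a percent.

10.8%

Δx is a linear combination, so absolute uncertainties add in quadrature:
  (δx_1)² = 121;  (δx_2)² = 7.27
δΔx = √(128) = 11.3 cm
Δx = 105 cm, so δΔx/Δx = 11.3/105 = 0.108.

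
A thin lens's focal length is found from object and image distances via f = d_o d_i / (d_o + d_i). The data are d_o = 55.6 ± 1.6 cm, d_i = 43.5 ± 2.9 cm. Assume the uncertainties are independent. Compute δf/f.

0.0395

∂f/∂d_o = (d_i/(d_o+d_i))² = 0.193;  ∂f/∂d_i = (d_o/(d_o+d_i))² = 0.315
δf = √((∂f/∂d_o · δd_o)² + (∂f/∂d_i · δd_i)²) = √(0.0950 + 0.833) = 0.964 cm
f = 24.4 cm, so δf/f = 0.964/24.4 = 0.0395.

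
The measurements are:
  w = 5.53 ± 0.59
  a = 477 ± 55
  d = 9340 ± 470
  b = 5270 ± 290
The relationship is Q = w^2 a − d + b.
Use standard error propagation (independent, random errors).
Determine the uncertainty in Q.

3580

Let p = w^2·a = 14600. δp/p = √((2·δw/w)² + (1·δa/a)²) = √(0.0455 + 0.0133) = 0.243, so δp = 3540.
Q = p − d + b: δQ = √(δp² + δd² + δb²) = √(1.25e+07 + 2.21e+05 + 84100) = 3580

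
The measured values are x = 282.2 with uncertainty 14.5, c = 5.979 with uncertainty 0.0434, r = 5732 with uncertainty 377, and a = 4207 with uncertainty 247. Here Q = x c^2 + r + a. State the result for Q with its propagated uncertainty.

20030 ± 702

Let p = x·c^2 = 10090. δp/p = √((1·δx/x)² + (2·δc/c)²) = √(0.00264 + 0.000211) = 0.0534, so δp = 539.
Q = p + r + a: δQ = √(δp² + δr² + δa²) = √(2.9e+05 + 1.42e+05 + 61000) = 702
Q = 20030.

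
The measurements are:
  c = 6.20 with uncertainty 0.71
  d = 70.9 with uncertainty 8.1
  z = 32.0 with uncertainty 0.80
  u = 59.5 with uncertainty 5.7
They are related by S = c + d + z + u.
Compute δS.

9.96

Sums and differences: (δS)² = Σ (cᵢ δxᵢ)².
  (δc)² = 0.504;  (δd)² = 65.6;  (δz)² = 0.640;  (δu)² = 32.5
δS = √(99.2) = 9.96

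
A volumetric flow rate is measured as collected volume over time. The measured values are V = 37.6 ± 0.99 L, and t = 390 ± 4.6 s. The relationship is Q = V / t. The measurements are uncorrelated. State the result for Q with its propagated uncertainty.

Each factor contributes (exponent × relative error)² to (δQ/Q)²:
  (1·δV/V)² = (1×0.0263)² = 0.000693;  (-1·δt/t)² = (-1×0.0118)² = 0.000139
δQ/Q = √(0.000832) = 0.0289
Q = 0.0964 L/s, so δQ = 0.0289 × 0.0964 = 0.00278 L/s.

0.0964 ± 0.00278 L/s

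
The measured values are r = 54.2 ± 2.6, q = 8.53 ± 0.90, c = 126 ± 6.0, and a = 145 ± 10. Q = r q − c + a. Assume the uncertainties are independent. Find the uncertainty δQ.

54.8

Let p = r·q = 462. δp/p = √((1·δr/r)² + (1·δq/q)²) = √(0.00230 + 0.0111) = 0.116, so δp = 53.6.
Q = p − c + a: δQ = √(δp² + δc² + δa²) = √(2870 + 36.0 + 100) = 54.8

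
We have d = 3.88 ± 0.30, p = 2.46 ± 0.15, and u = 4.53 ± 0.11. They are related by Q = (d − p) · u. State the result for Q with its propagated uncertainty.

6.43 ± 1.53

Let w = d − p = 1.42. δw = √(δd² + δp²) = √(0.0900 + 0.0225) = 0.335, so δw/w = 0.236.
Q is then a monomial in w, u:
δQ/Q = √((δw/w)² + (1·δu/u)²) = √(0.0558 + 0.000590) = 0.237
Q = 6.43, so δQ = 0.237 × 6.43 = 1.53.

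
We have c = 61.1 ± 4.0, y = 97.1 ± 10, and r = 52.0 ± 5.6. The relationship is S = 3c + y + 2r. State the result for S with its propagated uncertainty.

Sums and differences: (δS)² = Σ (cᵢ δxᵢ)².
  (3·δc)² = 144;  (δy)² = 100;  (2·δr)² = 125
δS = √(369) = 19.2
S = 384.

384 ± 19.2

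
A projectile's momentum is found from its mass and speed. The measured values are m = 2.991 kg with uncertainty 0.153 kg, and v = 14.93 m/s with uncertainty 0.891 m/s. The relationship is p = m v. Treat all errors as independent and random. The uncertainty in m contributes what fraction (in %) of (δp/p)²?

(δp/p)² = (1·δm/m)² + (1·δv/v)²
  m term: (1×0.0512)² = 0.00262
  v term: (1×0.0597)² = 0.00356
Total = 0.00618. Share from m = 0.00262/0.00618 = 0.424.

42.4%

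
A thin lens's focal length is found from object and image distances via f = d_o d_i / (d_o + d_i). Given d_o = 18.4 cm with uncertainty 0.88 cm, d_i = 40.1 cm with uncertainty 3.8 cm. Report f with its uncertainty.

∂f/∂d_o = (d_i/(d_o+d_i))² = 0.470;  ∂f/∂d_i = (d_o/(d_o+d_i))² = 0.0989
δf = √((∂f/∂d_o · δd_o)² + (∂f/∂d_i · δd_i)²) = √(0.171 + 0.141) = 0.559 cm
f = 12.6 cm.

12.6 ± 0.559 cm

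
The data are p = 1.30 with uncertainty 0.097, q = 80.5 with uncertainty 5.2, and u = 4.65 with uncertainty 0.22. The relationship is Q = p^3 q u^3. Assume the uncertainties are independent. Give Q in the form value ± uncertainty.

Since Q is a product/quotient, work with relative uncertainties:
  (3·δp/p)² = (3×0.0746)² = 0.0501;  (1·δq/q)² = (1×0.0646)² = 0.00417;  (3·δu/u)² = (3×0.0473)² = 0.0201
δQ/Q = √(0.0744) = 0.273
Q = 17800, so δQ = 0.273 × 17800 = 4850.

17800 ± 4850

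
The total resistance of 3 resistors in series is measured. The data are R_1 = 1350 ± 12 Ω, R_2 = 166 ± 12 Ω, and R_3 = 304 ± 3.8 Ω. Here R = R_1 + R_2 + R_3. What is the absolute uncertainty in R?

17.4 Ω

R is a linear combination, so absolute uncertainties add in quadrature:
  (δR_1)² = 144;  (δR_2)² = 144;  (δR_3)² = 14.4
δR = √(302) = 17.4 Ω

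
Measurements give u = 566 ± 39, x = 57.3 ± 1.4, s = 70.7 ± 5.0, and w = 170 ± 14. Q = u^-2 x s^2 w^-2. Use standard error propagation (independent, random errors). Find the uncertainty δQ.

7.99e-06

Products/powers → add relative errors in quadrature, weighted by exponent:
  (-2·δu/u)² = (-2×0.0689)² = 0.0190;  (1·δx/x)² = (1×0.0244)² = 0.000597;  (2·δs/s)² = (2×0.0707)² = 0.0200;  (-2·δw/w)² = (-2×0.0824)² = 0.0271
δQ/Q = √(0.0667) = 0.258
Q = 3.09e-05, so δQ = 0.258 × 3.09e-05 = 7.99e-06.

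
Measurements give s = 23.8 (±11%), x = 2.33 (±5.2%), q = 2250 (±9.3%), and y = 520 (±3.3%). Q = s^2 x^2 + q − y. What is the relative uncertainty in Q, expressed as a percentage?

16.2%

Let p = s^2·x^2 = 3080. δp/p = √((2·δs/s)² + (2·δx/x)²) = √(0.0484 + 0.0108) = 0.243, so δp = 748.
Q = p + q − y: δQ = √(δp² + δq² + δy²) = √(5.6e+05 + 43800 + 294) = 777
Q = 4810, so δQ/Q = 777/4810 = 0.162.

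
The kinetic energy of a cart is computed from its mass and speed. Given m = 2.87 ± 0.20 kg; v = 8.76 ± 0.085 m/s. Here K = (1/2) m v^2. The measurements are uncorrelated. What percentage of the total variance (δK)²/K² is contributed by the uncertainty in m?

92.8%

(δK/K)² = (1·δm/m)² + (2·δv/v)²
  m term: (1×0.0697)² = 0.00486
  v term: (2×0.00970)² = 0.000377
Total = 0.00523. Share from m = 0.00486/0.00523 = 0.928.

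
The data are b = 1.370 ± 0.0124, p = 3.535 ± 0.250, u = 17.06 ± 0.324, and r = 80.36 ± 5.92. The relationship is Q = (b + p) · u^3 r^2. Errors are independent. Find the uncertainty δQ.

Let w = b + p = 4.905. δw = √(δb² + δp²) = √(0.000154 + 0.0625) = 0.250, so δw/w = 0.0510.
Q is then a monomial in w, u, r:
δQ/Q = √((δw/w)² + (3·δu/u)² + (2·δr/r)²) = √(0.00260 + 0.00325 + 0.0217) = 0.166
Q = 1.573e+08, so δQ = 0.166 × 1.573e+08 = 2.61e+07.

2.61e+07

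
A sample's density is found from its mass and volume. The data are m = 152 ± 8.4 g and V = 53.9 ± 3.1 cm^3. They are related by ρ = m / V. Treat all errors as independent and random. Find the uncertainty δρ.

Relative error in a monomial: (δρ/ρ)² = Σ (nᵢ · δxᵢ/xᵢ)².
  (1·δm/m)² = (1×0.0553)² = 0.00305;  (-1·δV/V)² = (-1×0.0575)² = 0.00331
δρ/ρ = √(0.00636) = 0.0798
ρ = 2.82 g/cm^3, so δρ = 0.0798 × 2.82 = 0.225 g/cm^3.

0.225 g/cm^3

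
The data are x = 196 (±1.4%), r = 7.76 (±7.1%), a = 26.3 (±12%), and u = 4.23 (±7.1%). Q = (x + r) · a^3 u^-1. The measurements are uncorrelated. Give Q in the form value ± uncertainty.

(8.76 ± 3.22) × 10^5

Let w = x + r = 204. δw = √(δx² + δr²) = √(7.53 + 0.304) = 2.80, so δw/w = 0.0137.
Q is then a monomial in w, a, u:
δQ/Q = √((δw/w)² + (3·δa/a)² + (-1·δu/u)²) = √(0.000189 + 0.130 + 0.00504) = 0.367
Q = 8.76e+05, so δQ = 0.367 × 8.76e+05 = 3.22e+05.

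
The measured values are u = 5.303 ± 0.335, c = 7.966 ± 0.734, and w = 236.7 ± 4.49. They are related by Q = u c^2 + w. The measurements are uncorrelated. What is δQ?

65.7

Let p = u·c^2 = 336.5. δp/p = √((1·δu/u)² + (2·δc/c)²) = √(0.00399 + 0.0340) = 0.195, so δp = 65.6.
Q = p + w: δQ = √(δp² + δw²) = √(4300 + 20.2) = 65.7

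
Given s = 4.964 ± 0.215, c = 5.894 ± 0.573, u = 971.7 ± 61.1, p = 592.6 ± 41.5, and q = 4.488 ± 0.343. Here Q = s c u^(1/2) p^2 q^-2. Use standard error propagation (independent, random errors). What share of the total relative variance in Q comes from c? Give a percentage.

17.1%

(δQ/Q)² = (1·δs/s)² + (1·δc/c)² + (½·δu/u)² + (2·δp/p)² + (-2·δq/q)²
  s term: (1×0.0433)² = 0.00188
  c term: (1×0.0972)² = 0.00945
  u term: (0.5×0.0629)² = 0.000988
  p term: (2×0.0700)² = 0.0196
  q term: (-2×0.0764)² = 0.0234
Total = 0.0553. Share from c = 0.00945/0.0553 = 0.171.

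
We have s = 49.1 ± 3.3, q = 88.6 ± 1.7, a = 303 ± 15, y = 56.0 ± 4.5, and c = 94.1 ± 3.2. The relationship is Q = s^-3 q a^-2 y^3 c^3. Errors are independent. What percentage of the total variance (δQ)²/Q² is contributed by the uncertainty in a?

(δQ/Q)² = (-3·δs/s)² + (1·δq/q)² + (-2·δa/a)² + (3·δy/y)² + (3·δc/c)²
  s term: (-3×0.0672)² = 0.0407
  q term: (1×0.0192)² = 0.000368
  a term: (-2×0.0495)² = 0.00980
  y term: (3×0.0804)² = 0.0581
  c term: (3×0.0340)² = 0.0104
Total = 0.119. Share from a = 0.00980/0.119 = 0.0821.

8.21%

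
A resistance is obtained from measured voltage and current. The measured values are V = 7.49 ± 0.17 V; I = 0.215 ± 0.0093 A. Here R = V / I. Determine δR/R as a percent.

4.88%

Each factor contributes (exponent × relative error)² to (δR/R)²:
  (1·δV/V)² = (1×0.0227)² = 0.000515;  (-1·δI/I)² = (-1×0.0433)² = 0.00187
δR/R = √(0.00239) = 0.0488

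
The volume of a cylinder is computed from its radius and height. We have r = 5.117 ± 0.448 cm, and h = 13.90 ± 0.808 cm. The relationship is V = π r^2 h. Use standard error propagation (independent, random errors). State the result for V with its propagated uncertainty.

Relative error in a monomial: (δV/V)² = Σ (nᵢ · δxᵢ/xᵢ)².
  (2·δr/r)² = (2×0.0876)² = 0.0307;  (1·δh/h)² = (1×0.0581)² = 0.00338
δV/V = √(0.0340) = 0.184
V = 1143 cm^3, so δV = 0.184 × 1143 = 211 cm^3.

1143 ± 211 cm^3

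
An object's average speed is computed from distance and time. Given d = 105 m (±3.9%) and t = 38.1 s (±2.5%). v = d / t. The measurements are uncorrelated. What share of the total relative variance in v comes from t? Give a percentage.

(δv/v)² = (1·δd/d)² + (-1·δt/t)²
  d term: (1×0.0390)² = 0.00152
  t term: (-1×0.0250)² = 0.000625
Total = 0.00215. Share from t = 0.000625/0.00215 = 0.291.

29.1%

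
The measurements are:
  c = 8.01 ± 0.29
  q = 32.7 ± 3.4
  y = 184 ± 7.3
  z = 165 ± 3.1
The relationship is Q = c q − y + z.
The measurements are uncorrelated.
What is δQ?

Let p = c·q = 262. δp/p = √((1·δc/c)² + (1·δq/q)²) = √(0.00131 + 0.0108) = 0.110, so δp = 28.8.
Q = p − y + z: δQ = √(δp² + δy² + δz²) = √(832 + 53.3 + 9.61) = 29.9

29.9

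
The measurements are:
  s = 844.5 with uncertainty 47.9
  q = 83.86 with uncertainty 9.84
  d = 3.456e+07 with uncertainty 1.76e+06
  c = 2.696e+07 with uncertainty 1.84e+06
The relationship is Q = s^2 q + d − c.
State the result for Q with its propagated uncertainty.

Let p = s^2·q = 5.981e+07. δp/p = √((2·δs/s)² + (1·δq/q)²) = √(0.0129 + 0.0138) = 0.163, so δp = 9.76e+06.
Q = p + d − c: δQ = √(δp² + δd² + δc²) = √(9.53e+13 + 3.1e+12 + 3.39e+12) = 1.01e+07
Q = 6.741e+07.

(6.741 ± 1.01) × 10^7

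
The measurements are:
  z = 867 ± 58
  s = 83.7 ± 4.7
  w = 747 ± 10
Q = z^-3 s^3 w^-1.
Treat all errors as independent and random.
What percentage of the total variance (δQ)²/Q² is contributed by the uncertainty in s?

41.2%

(δQ/Q)² = (-3·δz/z)² + (3·δs/s)² + (-1·δw/w)²
  z term: (-3×0.0669)² = 0.0403
  s term: (3×0.0562)² = 0.0284
  w term: (-1×0.0134)² = 0.000179
Total = 0.0688. Share from s = 0.0284/0.0688 = 0.412.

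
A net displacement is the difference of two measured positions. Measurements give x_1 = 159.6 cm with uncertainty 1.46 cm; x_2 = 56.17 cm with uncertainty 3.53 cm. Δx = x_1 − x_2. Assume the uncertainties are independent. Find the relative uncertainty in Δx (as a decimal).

Sums and differences: (δΔx)² = Σ (cᵢ δxᵢ)².
  (δx_1)² = 2.13;  (δx_2)² = 12.5
δΔx = √(14.6) = 3.82 cm
Δx = 103.4 cm, so δΔx/Δx = 3.82/103.4 = 0.0369.

0.0369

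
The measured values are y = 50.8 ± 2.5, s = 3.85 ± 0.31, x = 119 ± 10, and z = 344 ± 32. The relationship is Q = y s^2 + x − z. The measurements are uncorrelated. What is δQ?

Let p = y·s^2 = 753. δp/p = √((1·δy/y)² + (2·δs/s)²) = √(0.00242 + 0.0259) = 0.168, so δp = 127.
Q = p + x − z: δQ = √(δp² + δx² + δz²) = √(16100 + 100 + 1020) = 131

131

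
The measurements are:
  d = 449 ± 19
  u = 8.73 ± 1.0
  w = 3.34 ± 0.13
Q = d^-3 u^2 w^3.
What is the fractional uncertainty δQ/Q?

Each factor contributes (exponent × relative error)² to (δQ/Q)²:
  (-3·δd/d)² = (-3×0.0423)² = 0.0161;  (2·δu/u)² = (2×0.115)² = 0.0525;  (3·δw/w)² = (3×0.0389)² = 0.0136
δQ/Q = √(0.0822) = 0.287

0.287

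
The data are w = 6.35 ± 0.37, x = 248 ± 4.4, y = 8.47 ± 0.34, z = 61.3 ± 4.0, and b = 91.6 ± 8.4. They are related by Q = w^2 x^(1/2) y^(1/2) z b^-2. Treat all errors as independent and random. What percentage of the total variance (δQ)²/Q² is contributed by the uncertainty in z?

(δQ/Q)² = (2·δw/w)² + (½·δx/x)² + (½·δy/y)² + (1·δz/z)² + (-2·δb/b)²
  w term: (2×0.0583)² = 0.0136
  x term: (0.5×0.0177)² = 7.87e-05
  y term: (0.5×0.0401)² = 0.000403
  z term: (1×0.0653)² = 0.00426
  b term: (-2×0.0917)² = 0.0336
Total = 0.0520. Share from z = 0.00426/0.0520 = 0.0819.

8.19%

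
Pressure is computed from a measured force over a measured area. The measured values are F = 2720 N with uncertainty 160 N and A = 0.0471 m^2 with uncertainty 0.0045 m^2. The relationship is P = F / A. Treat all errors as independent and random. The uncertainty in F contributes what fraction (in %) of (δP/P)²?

27.5%

(δP/P)² = (1·δF/F)² + (-1·δA/A)²
  F term: (1×0.0588)² = 0.00346
  A term: (-1×0.0955)² = 0.00913
Total = 0.0126. Share from F = 0.00346/0.0126 = 0.275.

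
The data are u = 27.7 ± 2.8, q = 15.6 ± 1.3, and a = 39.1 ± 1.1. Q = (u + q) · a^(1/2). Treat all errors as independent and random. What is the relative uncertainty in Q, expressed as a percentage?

7.27%

Let w = u + q = 43.3. δw = √(δu² + δq²) = √(7.84 + 1.69) = 3.09, so δw/w = 0.0713.
Q is then a monomial in w, a:
δQ/Q = √((δw/w)² + (½·δa/a)²) = √(0.00508 + 0.000198) = 0.0727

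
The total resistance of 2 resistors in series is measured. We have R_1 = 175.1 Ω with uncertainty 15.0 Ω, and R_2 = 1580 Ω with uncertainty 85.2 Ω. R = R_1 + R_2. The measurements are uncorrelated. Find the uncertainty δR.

Absolute uncertainties add in quadrature for a linear combination:
  (δR_1)² = 225;  (δR_2)² = 7260
δR = √(7480) = 86.5 Ω

86.5 Ω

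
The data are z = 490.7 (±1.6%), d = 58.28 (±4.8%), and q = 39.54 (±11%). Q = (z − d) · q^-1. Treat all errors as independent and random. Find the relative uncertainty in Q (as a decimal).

0.112

Let u = z − d = 432.4. δu = √(δz² + δd²) = √(61.6 + 7.83) = 8.33, so δu/u = 0.0193.
Q is then a monomial in u, q:
δQ/Q = √((δu/u)² + (-1·δq/q)²) = √(0.000372 + 0.0121) = 0.112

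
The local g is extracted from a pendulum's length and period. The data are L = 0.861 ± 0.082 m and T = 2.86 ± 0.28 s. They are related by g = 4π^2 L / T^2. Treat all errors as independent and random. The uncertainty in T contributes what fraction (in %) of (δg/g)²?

80.9%

(δg/g)² = (1·δL/L)² + (-2·δT/T)²
  L term: (1×0.0952)² = 0.00907
  T term: (-2×0.0979)² = 0.0383
Total = 0.0474. Share from T = 0.0383/0.0474 = 0.809.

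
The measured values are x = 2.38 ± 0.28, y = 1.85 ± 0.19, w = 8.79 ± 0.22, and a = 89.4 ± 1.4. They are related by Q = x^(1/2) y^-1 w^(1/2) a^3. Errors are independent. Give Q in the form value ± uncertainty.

Since Q is a product/quotient, work with relative uncertainties:
  (½·δx/x)² = (0.5×0.118)² = 0.00346;  (-1·δy/y)² = (-1×0.103)² = 0.0105;  (½·δw/w)² = (0.5×0.0250)² = 0.000157;  (3·δa/a)² = (3×0.0157)² = 0.00221
δQ/Q = √(0.0164) = 0.128
Q = 1.77e+06, so δQ = 0.128 × 1.77e+06 = 2.26e+05.

(1.77 ± 0.226) × 10^6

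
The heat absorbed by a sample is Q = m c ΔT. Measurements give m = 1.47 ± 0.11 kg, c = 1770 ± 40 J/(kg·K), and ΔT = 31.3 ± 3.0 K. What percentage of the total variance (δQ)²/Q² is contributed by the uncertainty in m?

(δQ/Q)² = (1·δm/m)² + (1·δc/c)² + (1·δΔT/ΔT)²
  m term: (1×0.0748)² = 0.00560
  c term: (1×0.0226)² = 0.000511
  ΔT term: (1×0.0958)² = 0.00919
Total = 0.0153. Share from m = 0.00560/0.0153 = 0.366.

36.6%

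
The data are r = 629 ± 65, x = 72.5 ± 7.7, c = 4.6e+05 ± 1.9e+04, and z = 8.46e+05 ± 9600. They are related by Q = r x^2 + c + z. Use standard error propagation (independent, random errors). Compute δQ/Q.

Let p = r·x^2 = 3.31e+06. δp/p = √((1·δr/r)² + (2·δx/x)²) = √(0.0107 + 0.0451) = 0.236, so δp = 7.81e+05.
Q = p + c + z: δQ = √(δp² + δc² + δz²) = √(6.1e+11 + 3.61e+08 + 9.22e+07) = 7.81e+05
Q = 4.61e+06, so δQ/Q = 7.81e+05/4.61e+06 = 0.169.

0.169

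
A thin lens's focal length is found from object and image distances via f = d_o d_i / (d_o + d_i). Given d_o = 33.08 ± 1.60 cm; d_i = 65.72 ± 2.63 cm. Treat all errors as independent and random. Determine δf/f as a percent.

∂f/∂d_o = (d_i/(d_o+d_i))² = 0.442;  ∂f/∂d_i = (d_o/(d_o+d_i))² = 0.112
δf = √((∂f/∂d_o · δd_o)² + (∂f/∂d_i · δd_i)²) = √(0.501 + 0.0869) = 0.767 cm
f = 22.00 cm, so δf/f = 0.767/22.00 = 0.0349.

3.49%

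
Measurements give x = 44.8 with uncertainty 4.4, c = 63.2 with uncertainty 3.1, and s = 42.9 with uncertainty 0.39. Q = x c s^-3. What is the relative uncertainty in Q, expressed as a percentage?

Products/powers → add relative errors in quadrature, weighted by exponent:
  (1·δx/x)² = (1×0.0982)² = 0.00965;  (1·δc/c)² = (1×0.0491)² = 0.00241;  (-3·δs/s)² = (-3×0.00909)² = 0.000744
δQ/Q = √(0.0128) = 0.113

11.3%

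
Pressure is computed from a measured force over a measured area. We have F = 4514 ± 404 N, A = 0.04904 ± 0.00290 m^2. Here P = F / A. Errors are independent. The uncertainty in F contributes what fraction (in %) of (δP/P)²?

69.6%

(δP/P)² = (1·δF/F)² + (-1·δA/A)²
  F term: (1×0.0895)² = 0.00801
  A term: (-1×0.0591)² = 0.00350
Total = 0.0115. Share from F = 0.00801/0.0115 = 0.696.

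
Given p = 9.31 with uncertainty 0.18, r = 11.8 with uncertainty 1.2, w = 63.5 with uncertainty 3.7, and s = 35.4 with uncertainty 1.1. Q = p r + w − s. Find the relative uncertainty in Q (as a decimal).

Let h = p·r = 110. δh/h = √((1·δp/p)² + (1·δr/r)²) = √(0.000374 + 0.0103) = 0.104, so δh = 11.4.
Q = h + w − s: δQ = √(δh² + δw² + δs²) = √(129 + 13.7 + 1.21) = 12.0
Q = 138, so δQ/Q = 12.0/138 = 0.0871.

0.0871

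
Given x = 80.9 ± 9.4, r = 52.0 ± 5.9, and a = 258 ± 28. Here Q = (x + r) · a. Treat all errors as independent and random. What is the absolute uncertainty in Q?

4700

Let u = x + r = 133. δu = √(δx² + δr²) = √(88.4 + 34.8) = 11.1, so δu/u = 0.0835.
Q is then a monomial in u, a:
δQ/Q = √((δu/u)² + (1·δa/a)²) = √(0.00697 + 0.0118) = 0.137
Q = 34300, so δQ = 0.137 × 34300 = 4700.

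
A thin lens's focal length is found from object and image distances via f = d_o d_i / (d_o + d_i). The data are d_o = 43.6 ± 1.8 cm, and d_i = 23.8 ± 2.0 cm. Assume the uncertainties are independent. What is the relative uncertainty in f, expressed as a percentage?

5.63%

∂f/∂d_o = (d_i/(d_o+d_i))² = 0.125;  ∂f/∂d_i = (d_o/(d_o+d_i))² = 0.418
δf = √((∂f/∂d_o · δd_o)² + (∂f/∂d_i · δd_i)²) = √(0.0504 + 0.700) = 0.866 cm
f = 15.4 cm, so δf/f = 0.866/15.4 = 0.0563.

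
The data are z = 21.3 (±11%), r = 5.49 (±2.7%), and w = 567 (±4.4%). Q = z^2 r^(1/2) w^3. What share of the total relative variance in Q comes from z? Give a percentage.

73.3%

(δQ/Q)² = (2·δz/z)² + (½·δr/r)² + (3·δw/w)²
  z term: (2×0.110)² = 0.0484
  r term: (0.5×0.0270)² = 0.000182
  w term: (3×0.0440)² = 0.0174
Total = 0.0660. Share from z = 0.0484/0.0660 = 0.733.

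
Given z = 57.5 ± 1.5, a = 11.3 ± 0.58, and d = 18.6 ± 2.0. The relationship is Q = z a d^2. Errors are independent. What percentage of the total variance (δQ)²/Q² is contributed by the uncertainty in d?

(δQ/Q)² = (1·δz/z)² + (1·δa/a)² + (2·δd/d)²
  z term: (1×0.0261)² = 0.000681
  a term: (1×0.0513)² = 0.00263
  d term: (2×0.108)² = 0.0462
Total = 0.0496. Share from d = 0.0462/0.0496 = 0.933.

93.3%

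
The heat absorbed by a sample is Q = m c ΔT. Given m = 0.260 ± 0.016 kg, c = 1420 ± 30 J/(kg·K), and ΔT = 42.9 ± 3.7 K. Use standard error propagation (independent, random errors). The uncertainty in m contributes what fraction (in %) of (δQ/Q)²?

(δQ/Q)² = (1·δm/m)² + (1·δc/c)² + (1·δΔT/ΔT)²
  m term: (1×0.0615)² = 0.00379
  c term: (1×0.0211)² = 0.000446
  ΔT term: (1×0.0862)² = 0.00744
Total = 0.0117. Share from m = 0.00379/0.0117 = 0.324.

32.4%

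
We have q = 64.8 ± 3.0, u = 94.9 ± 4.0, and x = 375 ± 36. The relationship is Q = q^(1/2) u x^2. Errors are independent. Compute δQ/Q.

0.198

Q is a product of powers, so relative uncertainties combine in quadrature:
  (½·δq/q)² = (0.5×0.0463)² = 0.000536;  (1·δu/u)² = (1×0.0421)² = 0.00178;  (2·δx/x)² = (2×0.0960)² = 0.0369
δQ/Q = √(0.0392) = 0.198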